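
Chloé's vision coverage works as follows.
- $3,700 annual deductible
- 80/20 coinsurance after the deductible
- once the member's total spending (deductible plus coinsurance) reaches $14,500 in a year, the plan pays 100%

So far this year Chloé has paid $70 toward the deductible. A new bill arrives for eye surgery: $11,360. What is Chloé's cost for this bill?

$5,176

$70 of the $3,700 deductible is already met, leaving $3,630.
After the $3,630 deductible portion, $11,360 − $3,630 = $7,730 is subject to coinsurance.
Coinsurance: $7,730 × 20% = $1,546.
So the member owes $3,630 + $1,546 = $5,176 before any cap.
Cumulative spending $70 + $5,176 = $5,246 stays under the $14,500 maximum.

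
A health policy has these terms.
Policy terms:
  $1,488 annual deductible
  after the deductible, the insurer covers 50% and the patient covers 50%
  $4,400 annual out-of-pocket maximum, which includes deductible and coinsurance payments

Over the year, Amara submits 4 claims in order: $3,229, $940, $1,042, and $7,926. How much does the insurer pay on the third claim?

$521

Claim 1 ($3,229): deductible takes $1,488, $1,741 remains; 50% of $1,741 = $870.50. Cost to patient: $2,358.50. OOP to date $2,358.50. Plan pays $3,229 − $2,358.50 = $870.50.
Claim 2 ($940): deductible already satisfied, so patient's share is 50% × $940 = $470. Patient owes $470 (running OOP $2,828.50). Insurer: $940 − $470 = $470.
Claim 3 ($1,042): deductible already satisfied, so patient's share is 50% × $1,042 = $521. Patient pays $521; OOP now $3,349.50. Plan pays $1,042 − $521 = $521.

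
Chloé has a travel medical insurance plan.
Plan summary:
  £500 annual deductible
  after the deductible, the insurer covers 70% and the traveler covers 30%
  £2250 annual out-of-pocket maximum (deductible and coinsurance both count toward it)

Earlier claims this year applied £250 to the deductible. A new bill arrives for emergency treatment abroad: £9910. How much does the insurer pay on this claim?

Deductible still to meet: £500 − £250 = £250.
The remaining £9660 (= £9910 − £250) moves to coinsurance.
30% of £9660 = £2898 falls to the traveler.
That puts the traveler's cost at £250 + £2898 = £3148 before any cap.
Year-to-date out-of-pocket would reach £250 + £3148 = £3398, above the £2250 maximum, so the traveler pays only £2250 − £250 = £2000.
The insurer covers the remainder: £9910 − £2000 = £7910.

£7910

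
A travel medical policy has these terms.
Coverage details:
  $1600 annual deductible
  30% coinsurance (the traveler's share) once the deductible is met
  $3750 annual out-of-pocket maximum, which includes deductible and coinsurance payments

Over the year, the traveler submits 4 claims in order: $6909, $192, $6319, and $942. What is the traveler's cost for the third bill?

$499.70

Claim 1 ($6909): deductible takes $1600, $5309 remains; traveler's 30% is $1592.70. Cost to traveler: $3192.70. OOP to date $3192.70.
Claim 2 ($192): 30% coinsurance on $192 = $57.60. Traveler owes $57.60 (running OOP $3250.30).
Claim 3 ($6319): deductible already satisfied, so traveler's share is 30% × $6319 = $1895.70. That would push OOP to $5146, over the $3750 cap, so traveler pays $3750 − $3250.30 = $499.70.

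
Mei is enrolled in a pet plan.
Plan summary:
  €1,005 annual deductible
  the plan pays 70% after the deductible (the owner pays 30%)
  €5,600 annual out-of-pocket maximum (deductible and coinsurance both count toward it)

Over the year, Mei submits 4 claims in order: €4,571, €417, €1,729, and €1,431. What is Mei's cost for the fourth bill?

€429.30

Claim 1 — €4,571: €1,005 finishes the deductible; €3,566 goes to coinsurance; coinsurance €3,566 × 30% = €1,069.80. Owner pays €2,074.80; OOP now €2,074.80.
Claim 2 — €417: 30% coinsurance on €417 = €125.10. Owner owes €125.10 (running OOP €2,199.90).
Claim 3 — €1,729: 30% coinsurance on €1,729 = €518.70. Owner pays €518.70; OOP now €2,718.60.
Claim 4 — €1,431: 30% coinsurance on €1,431 = €429.30. Owner pays €429.30; OOP now €3,147.90.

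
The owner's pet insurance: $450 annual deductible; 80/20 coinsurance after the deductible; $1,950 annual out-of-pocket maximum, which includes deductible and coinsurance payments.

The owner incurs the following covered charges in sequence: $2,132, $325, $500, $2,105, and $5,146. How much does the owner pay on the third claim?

$100

Bill 1, $2,132: deductible takes $450, $1,682 remains; coinsurance $1,682 × 20% = $336.40. Owner owes $786.40 (running OOP $786.40).
Bill 2, $325: deductible already satisfied, so owner's share is 20% × $325 = $65. Owner owes $65 (running OOP $851.40).
Bill 3, $500: deductible already satisfied, so owner's share is 20% × $500 = $100. Owner pays $100; OOP now $951.40.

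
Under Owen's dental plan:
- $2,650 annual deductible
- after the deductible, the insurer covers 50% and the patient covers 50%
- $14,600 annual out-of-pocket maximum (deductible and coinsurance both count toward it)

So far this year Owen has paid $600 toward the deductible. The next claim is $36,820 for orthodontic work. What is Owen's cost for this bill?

$600 of the $2,650 deductible is already met, leaving $2,050.
After the $2,050 deductible portion, $36,820 − $2,050 = $34,770 is subject to coinsurance.
50% of $34,770 = $17,385 falls to the patient.
So the patient owes $2,050 + $17,385 = $19,435 before any cap.
Adding $19,435 to the $600 already spent would give $20,035, which exceeds the $14,600 cap; the patient pays just $14,600 − $600 = $14,000.

$14,000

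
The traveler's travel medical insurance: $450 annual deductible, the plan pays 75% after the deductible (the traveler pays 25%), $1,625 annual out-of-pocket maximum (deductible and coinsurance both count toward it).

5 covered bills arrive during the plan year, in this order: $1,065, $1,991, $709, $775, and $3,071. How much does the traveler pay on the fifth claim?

Bill 1, $1,065: deductible takes $450, $615 remains; 25% of $615 = $153.75. Cost to traveler: $603.75. OOP to date $603.75.
Bill 2, $1,991: deductible already satisfied, so traveler's share is 25% × $1,991 = $497.75. Traveler pays $497.75; OOP now $1,101.50.
Bill 3, $709: deductible already satisfied, so traveler's share is 25% × $709 = $177.25. Traveler pays $177.25; OOP now $1,278.75.
Bill 4, $775: 25% coinsurance on $775 = $193.75. Cost to traveler: $193.75. OOP to date $1,472.50.
Bill 5, $3,071: deductible met; 25% of $3,071 = $767.75. That would push OOP to $2,240.25, over the $1,625 cap, so traveler pays $1,625 − $1,472.50 = $152.50.

$152.50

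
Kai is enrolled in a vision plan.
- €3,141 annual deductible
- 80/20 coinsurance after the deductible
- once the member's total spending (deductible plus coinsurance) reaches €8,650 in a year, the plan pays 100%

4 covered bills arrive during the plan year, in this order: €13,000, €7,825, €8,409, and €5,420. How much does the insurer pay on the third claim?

€6,727.20

Bill 1, €13,000: €3,141 to deductible, leaving €9,859; coinsurance €9,859 × 20% = €1,971.80. Member owes €5,112.80 (running OOP €5,112.80). Insurer: €13,000 − €5,112.80 = €7,887.20.
Bill 2, €7,825: deductible already satisfied, so member's share is 20% × €7,825 = €1,565. Cost to member: €1,565. OOP to date €6,677.80. Plan pays €7,825 − €1,565 = €6,260.
Bill 3, €8,409: deductible already satisfied, so member's share is 20% × €8,409 = €1,681.80. Member pays €1,681.80; OOP now €8,359.60. Plan pays €8,409 − €1,681.80 = €6,727.20.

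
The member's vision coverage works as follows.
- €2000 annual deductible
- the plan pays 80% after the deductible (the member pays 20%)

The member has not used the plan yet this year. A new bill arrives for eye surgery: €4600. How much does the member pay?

€2520

Nothing has been paid toward the €2000 deductible, so the first €2000 of this charge is applied there.
That leaves €4600 − €2000 = €2600 for coinsurance.
Member's 20% share of €2600 is €520.
Member responsibility: €2000 + €520 = €2520.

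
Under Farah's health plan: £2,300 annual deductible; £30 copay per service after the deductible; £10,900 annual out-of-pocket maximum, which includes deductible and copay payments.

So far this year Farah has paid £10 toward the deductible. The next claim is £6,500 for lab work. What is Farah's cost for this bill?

Deductible still to meet: £2,300 − £10 = £2,290.
That leaves £6,500 − £2,290 = £4,210 for the copay.
Copay on this service: £30.
So the patient owes £2,290 + £30 = £2,320 before any cap.
Cumulative spending £10 + £2,320 = £2,330 stays under the £10,900 maximum.

£2,320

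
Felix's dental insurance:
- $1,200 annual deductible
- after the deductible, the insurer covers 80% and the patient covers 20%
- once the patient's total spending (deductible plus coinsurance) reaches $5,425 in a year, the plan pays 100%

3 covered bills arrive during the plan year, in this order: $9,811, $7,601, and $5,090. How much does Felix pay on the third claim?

$982.60

Claim 1 ($9,811): $1,200 finishes the deductible; $8,611 goes to coinsurance; 20% of $8,611 = $1,722.20. Patient owes $2,922.20 (running OOP $2,922.20).
Claim 2 ($7,601): deductible met; 20% of $7,601 = $1,520.20. Patient owes $1,520.20 (running OOP $4,442.40).
Claim 3 ($5,090): deductible met; 20% of $5,090 = $1,018. That would push OOP to $5,460.40, over the $5,425 cap, so patient pays $5,425 − $4,442.40 = $982.60.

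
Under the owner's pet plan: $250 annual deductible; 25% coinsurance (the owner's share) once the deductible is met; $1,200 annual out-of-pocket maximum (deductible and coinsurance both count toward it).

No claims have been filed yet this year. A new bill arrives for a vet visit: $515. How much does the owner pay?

$316.25

Deductible not yet touched, so the first $250 of the bill goes to the deductible.
That leaves $515 − $250 = $265 for coinsurance.
Coinsurance: $265 × 25% = $66.25.
Owner responsibility before any cap: $250 + $66.25 = $316.25.
Cumulative spending $0 + $316.25 = $316.25 stays under the $1,200 maximum.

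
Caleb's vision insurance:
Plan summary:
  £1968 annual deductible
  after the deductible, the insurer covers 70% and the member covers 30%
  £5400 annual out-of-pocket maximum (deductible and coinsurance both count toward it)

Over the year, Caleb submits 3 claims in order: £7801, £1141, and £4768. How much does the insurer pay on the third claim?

£3428.20

Bill 1, £7801: deductible takes £1968, £5833 remains; member's 30% is £1749.90. Member owes £3717.90 (running OOP £3717.90). Insurer: £7801 − £3717.90 = £4083.10.
Bill 2, £1141: deductible already satisfied, so member's share is 30% × £1141 = £342.30. Cost to member: £342.30. OOP to date £4060.20. Insurer: £1141 − £342.30 = £798.70.
Bill 3, £4768: deductible met; 30% of £4768 = £1430.40. That would push OOP to £5490.60, over the £5400 cap, so member pays £5400 − £4060.20 = £1339.80. Plan pays £4768 − £1339.80 = £3428.20.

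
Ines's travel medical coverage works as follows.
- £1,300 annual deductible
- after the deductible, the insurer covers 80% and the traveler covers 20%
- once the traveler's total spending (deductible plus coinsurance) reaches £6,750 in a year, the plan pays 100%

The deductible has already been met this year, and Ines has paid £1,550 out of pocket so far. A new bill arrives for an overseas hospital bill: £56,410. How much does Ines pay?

£5,200

With the deductible met, the entire £56,410 is subject to coinsurance.
Coinsurance: £56,410 × 20% = £11,282.
That would bring total out-of-pocket to £12,832, past the £6,750 cap. The traveler is capped at £6,750 − £1,550 = £5,200 on this claim.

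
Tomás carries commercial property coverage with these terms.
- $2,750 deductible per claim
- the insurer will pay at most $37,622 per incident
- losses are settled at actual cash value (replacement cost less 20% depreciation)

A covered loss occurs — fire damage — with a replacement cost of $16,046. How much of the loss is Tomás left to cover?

At 20% depreciation, ACV = $16,046 − $3,209.20 = $12,836.80.
After the deductible, $12,836.80 − $2,750 = $10,086.80 remains.
$10,086.80 is within the $37,622 limit, so the insurer pays $10,086.80.
Out of pocket: $16,046 − $10,086.80 = $5,959.20.

$5,959.20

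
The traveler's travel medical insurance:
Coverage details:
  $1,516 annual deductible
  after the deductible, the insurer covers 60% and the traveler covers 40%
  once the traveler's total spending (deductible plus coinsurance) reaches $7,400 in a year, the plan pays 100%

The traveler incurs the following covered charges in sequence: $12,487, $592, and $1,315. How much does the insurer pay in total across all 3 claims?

$7,726.80

#1 ($12,487): deductible takes $1,516, $10,971 remains; 40% of $10,971 = $4,388.40. Traveler owes $5,904.40 (running OOP $5,904.40). Insurer: $12,487 − $5,904.40 = $6,582.60.
#2 ($592): deductible already satisfied, so traveler's share is 40% × $592 = $236.80. Traveler pays $236.80; OOP now $6,141.20. Plan pays $592 − $236.80 = $355.20.
#3 ($1,315): 40% coinsurance on $1,315 = $526. Cost to traveler: $526. OOP to date $6,667.20. Plan pays $1,315 − $526 = $789.
Insurer total: $6,582.60 + $355.20 + $789 = $7,726.80.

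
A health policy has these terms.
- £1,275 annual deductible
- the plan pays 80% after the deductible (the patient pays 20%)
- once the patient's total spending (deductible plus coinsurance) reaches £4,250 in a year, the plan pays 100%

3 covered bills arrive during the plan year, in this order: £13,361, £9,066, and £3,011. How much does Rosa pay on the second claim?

£557.80

Claim 1 (£13,361): £1,275 to deductible, leaving £12,086; patient's 20% is £2,417.20. Cost to patient: £3,692.20. OOP to date £3,692.20.
Claim 2 (£9,066): deductible met; 20% of £9,066 = £1,813.20. Adding that to £3,692.20 gives £5,505.40, past the £4,250 cap; patient pays only £4,250 − £3,692.20 = £557.80.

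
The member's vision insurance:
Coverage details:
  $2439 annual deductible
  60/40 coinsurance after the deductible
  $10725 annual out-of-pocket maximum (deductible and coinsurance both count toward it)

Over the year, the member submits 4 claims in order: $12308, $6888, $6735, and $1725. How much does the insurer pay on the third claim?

$5151.80

#1 ($12308): $2439 finishes the deductible; $9869 goes to coinsurance; 40% of $9869 = $3947.60. Member pays $6386.60; OOP now $6386.60. Plan pays $12308 − $6386.60 = $5921.40.
#2 ($6888): 40% coinsurance on $6888 = $2755.20. Member pays $2755.20; OOP now $9141.80. Insurer: $6888 − $2755.20 = $4132.80.
#3 ($6735): 40% coinsurance on $6735 = $2694. OOP would hit $11835.80 > $10725, so the cap limits the member to $10725 − $9141.80 = $1583.20. Insurer: $6735 − $1583.20 = $5151.80.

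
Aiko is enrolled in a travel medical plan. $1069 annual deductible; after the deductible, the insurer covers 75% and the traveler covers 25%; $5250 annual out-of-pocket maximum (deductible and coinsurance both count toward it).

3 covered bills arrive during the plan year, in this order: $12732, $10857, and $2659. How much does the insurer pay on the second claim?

Claim 1 — $12732: $1069 to deductible, leaving $11663; traveler's 25% is $2915.75. Cost to traveler: $3984.75. OOP to date $3984.75. Plan pays $12732 − $3984.75 = $8747.25.
Claim 2 — $10857: 25% coinsurance on $10857 = $2714.25. That would push OOP to $6699, over the $5250 cap, so traveler pays $5250 − $3984.75 = $1265.25. Insurer: $10857 − $1265.25 = $9591.75.

$9591.75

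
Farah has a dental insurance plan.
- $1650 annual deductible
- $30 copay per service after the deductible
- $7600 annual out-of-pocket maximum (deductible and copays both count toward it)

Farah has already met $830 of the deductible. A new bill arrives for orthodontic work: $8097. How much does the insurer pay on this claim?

$7247

Remaining deductible: $1650 − $830 = $820.
The remaining $7277 (= $8097 − $820) moves to the copay.
Copay on this service: $30.
That puts the patient's cost at $820 + $30 = $850 before any cap.
Cumulative spending $830 + $850 = $1680 stays under the $7600 maximum.
The plan picks up $8097 − $850 = $7247.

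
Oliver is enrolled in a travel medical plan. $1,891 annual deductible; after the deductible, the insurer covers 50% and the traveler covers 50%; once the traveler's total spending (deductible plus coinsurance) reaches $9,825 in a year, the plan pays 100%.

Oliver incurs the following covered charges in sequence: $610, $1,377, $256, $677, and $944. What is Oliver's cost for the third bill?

Bill 1, $610: entire amount goes to the deductible. Traveler pays $610; OOP now $610.
Bill 2, $1,377: $1,281 finishes the deductible; $96 goes to coinsurance; coinsurance $96 × 50% = $48. Traveler owes $1,329 (running OOP $1,939).
Bill 3, $256: deductible already satisfied, so traveler's share is 50% × $256 = $128. Cost to traveler: $128. OOP to date $2,067.

$128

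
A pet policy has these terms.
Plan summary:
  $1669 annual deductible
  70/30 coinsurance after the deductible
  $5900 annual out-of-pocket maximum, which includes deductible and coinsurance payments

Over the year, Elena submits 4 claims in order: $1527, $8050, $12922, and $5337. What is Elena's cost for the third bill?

Claim 1 — $1527: fully absorbed by the deductible. Owner owes $1527 (running OOP $1527).
Claim 2 — $8050: deductible takes $142, $7908 remains; coinsurance $7908 × 30% = $2372.40. Owner pays $2514.40; OOP now $4041.40.
Claim 3 — $12922: deductible met; 30% of $12922 = $3876.60. OOP would hit $7918 > $5900, so the cap limits the owner to $5900 − $4041.40 = $1858.60.

$1858.60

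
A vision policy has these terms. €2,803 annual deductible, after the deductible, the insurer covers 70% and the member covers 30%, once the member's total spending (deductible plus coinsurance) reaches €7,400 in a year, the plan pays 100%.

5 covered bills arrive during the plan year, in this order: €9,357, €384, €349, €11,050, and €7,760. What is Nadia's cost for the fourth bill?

€2,410.90

#1 (€9,357): €2,803 finishes the deductible; €6,554 goes to coinsurance; member's 30% is €1,966.20. Member owes €4,769.20 (running OOP €4,769.20).
#2 (€384): 30% coinsurance on €384 = €115.20. Member pays €115.20; OOP now €4,884.40.
#3 (€349): deductible already satisfied, so member's share is 30% × €349 = €104.70. Member pays €104.70; OOP now €4,989.10.
#4 (€11,050): 30% coinsurance on €11,050 = €3,315. Adding that to €4,989.10 gives €8,304.10, past the €7,400 cap; member pays only €7,400 − €4,989.10 = €2,410.90.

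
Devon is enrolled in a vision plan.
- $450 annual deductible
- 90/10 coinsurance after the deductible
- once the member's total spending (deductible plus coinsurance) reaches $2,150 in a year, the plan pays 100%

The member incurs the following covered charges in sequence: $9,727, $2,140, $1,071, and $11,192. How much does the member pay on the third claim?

$107.10

Bill 1, $9,727: $450 to deductible, leaving $9,277; 10% of $9,277 = $927.70. Cost to member: $1,377.70. OOP to date $1,377.70.
Bill 2, $2,140: 10% coinsurance on $2,140 = $214. Cost to member: $214. OOP to date $1,591.70.
Bill 3, $1,071: 10% coinsurance on $1,071 = $107.10. Member owes $107.10 (running OOP $1,698.80).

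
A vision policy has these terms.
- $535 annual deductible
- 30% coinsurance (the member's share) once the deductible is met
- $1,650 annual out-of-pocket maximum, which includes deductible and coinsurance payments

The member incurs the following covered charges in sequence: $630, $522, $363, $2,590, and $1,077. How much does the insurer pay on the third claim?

$254.10

#1 ($630): deductible takes $535, $95 remains; coinsurance $95 × 30% = $28.50. Member owes $563.50 (running OOP $563.50). Insurer: $630 − $563.50 = $66.50.
#2 ($522): deductible already satisfied, so member's share is 30% × $522 = $156.60. Member owes $156.60 (running OOP $720.10). Insurer: $522 − $156.60 = $365.40.
#3 ($363): deductible already satisfied, so member's share is 30% × $363 = $108.90. Cost to member: $108.90. OOP to date $829. Insurer: $363 − $108.90 = $254.10.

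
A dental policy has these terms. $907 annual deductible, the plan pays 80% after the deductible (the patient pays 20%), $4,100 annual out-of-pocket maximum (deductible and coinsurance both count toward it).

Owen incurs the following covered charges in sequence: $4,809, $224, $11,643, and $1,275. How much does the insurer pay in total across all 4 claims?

$13,851

Claim 1 — $4,809: $907 to deductible, leaving $3,902; 20% of $3,902 = $780.40. Patient owes $1,687.40 (running OOP $1,687.40). Insurer: $4,809 − $1,687.40 = $3,121.60.
Claim 2 — $224: deductible met; 20% of $224 = $44.80. Patient pays $44.80; OOP now $1,732.20. Insurer: $224 − $44.80 = $179.20.
Claim 3 — $11,643: deductible already satisfied, so patient's share is 20% × $11,643 = $2,328.60. Patient pays $2,328.60; OOP now $4,060.80. Plan pays $11,643 − $2,328.60 = $9,314.40.
Claim 4 — $1,275: 20% coinsurance on $1,275 = $255. Adding that to $4,060.80 gives $4,315.80, past the $4,100 cap; patient pays only $4,100 − $4,060.80 = $39.20. Plan pays $1,275 − $39.20 = $1,235.80.
Insurer total = bills − patient's total = $17,951 − $4,100 = $13,851.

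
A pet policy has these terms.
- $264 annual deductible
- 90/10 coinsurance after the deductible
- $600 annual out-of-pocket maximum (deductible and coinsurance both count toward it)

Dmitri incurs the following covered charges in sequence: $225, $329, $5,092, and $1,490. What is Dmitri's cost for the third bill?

$307

#1 ($225): all of it applies to the deductible. Cost to owner: $225. OOP to date $225.
#2 ($329): deductible takes $39, $290 remains; owner's 10% is $29. Owner pays $68; OOP now $293.
#3 ($5,092): deductible already satisfied, so owner's share is 10% × $5,092 = $509.20. That would push OOP to $802.20, over the $600 cap, so owner pays $600 − $293 = $307.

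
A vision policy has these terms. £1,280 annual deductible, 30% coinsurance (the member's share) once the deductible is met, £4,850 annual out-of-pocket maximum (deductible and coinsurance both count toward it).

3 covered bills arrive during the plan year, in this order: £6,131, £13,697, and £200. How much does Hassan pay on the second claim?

Bill 1, £6,131: £1,280 finishes the deductible; £4,851 goes to coinsurance; coinsurance £4,851 × 30% = £1,455.30. Cost to member: £2,735.30. OOP to date £2,735.30.
Bill 2, £13,697: deductible already satisfied, so member's share is 30% × £13,697 = £4,109.10. That would push OOP to £6,844.40, over the £4,850 cap, so member pays £4,850 − £2,735.30 = £2,114.70.

£2,114.70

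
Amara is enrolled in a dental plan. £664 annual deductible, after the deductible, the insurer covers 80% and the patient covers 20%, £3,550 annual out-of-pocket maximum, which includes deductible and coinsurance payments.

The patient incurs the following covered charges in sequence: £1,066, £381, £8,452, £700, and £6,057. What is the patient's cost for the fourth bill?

Bill 1, £1,066: deductible takes £664, £402 remains; patient's 20% is £80.40. Patient pays £744.40; OOP now £744.40.
Bill 2, £381: 20% coinsurance on £381 = £76.20. Patient owes £76.20 (running OOP £820.60).
Bill 3, £8,452: 20% coinsurance on £8,452 = £1,690.40. Cost to patient: £1,690.40. OOP to date £2,511.
Bill 4, £700: 20% coinsurance on £700 = £140. Patient owes £140 (running OOP £2,651).

£140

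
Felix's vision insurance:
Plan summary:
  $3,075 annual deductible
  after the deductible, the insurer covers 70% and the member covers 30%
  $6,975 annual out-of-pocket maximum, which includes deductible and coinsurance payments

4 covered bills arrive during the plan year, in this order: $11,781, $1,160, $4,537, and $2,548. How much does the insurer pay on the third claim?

Bill 1, $11,781: $3,075 finishes the deductible; $8,706 goes to coinsurance; 30% of $8,706 = $2,611.80. Cost to member: $5,686.80. OOP to date $5,686.80. Plan pays $11,781 − $5,686.80 = $6,094.20.
Bill 2, $1,160: 30% coinsurance on $1,160 = $348. Member pays $348; OOP now $6,034.80. Plan pays $1,160 − $348 = $812.
Bill 3, $4,537: deductible met; 30% of $4,537 = $1,361.10. OOP would hit $7,395.90 > $6,975, so the cap limits the member to $6,975 − $6,034.80 = $940.20. Plan pays $4,537 − $940.20 = $3,596.80.

$3,596.80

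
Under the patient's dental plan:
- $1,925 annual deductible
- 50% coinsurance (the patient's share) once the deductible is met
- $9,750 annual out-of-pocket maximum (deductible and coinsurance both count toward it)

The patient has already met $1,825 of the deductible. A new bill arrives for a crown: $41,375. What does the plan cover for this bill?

Deductible still to meet: $1,925 − $1,825 = $100.
That leaves $41,375 − $100 = $41,275 for coinsurance.
50% of $41,275 = $20,637.50 falls to the patient.
That puts the patient's cost at $100 + $20,637.50 = $20,737.50 before any cap.
That would bring total out-of-pocket to $22,562.50, past the $9,750 cap. The patient is capped at $9,750 − $1,825 = $7,925 on this claim.
The plan picks up $41,375 − $7,925 = $33,450.

$33,450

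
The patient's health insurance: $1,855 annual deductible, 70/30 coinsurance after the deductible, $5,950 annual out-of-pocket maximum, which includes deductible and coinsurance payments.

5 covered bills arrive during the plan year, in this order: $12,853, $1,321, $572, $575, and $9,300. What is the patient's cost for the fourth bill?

$172.50

#1 ($12,853): $1,855 finishes the deductible; $10,998 goes to coinsurance; patient's 30% is $3,299.40. Patient pays $5,154.40; OOP now $5,154.40.
#2 ($1,321): deductible met; 30% of $1,321 = $396.30. Patient owes $396.30 (running OOP $5,550.70).
#3 ($572): deductible already satisfied, so patient's share is 30% × $572 = $171.60. Cost to patient: $171.60. OOP to date $5,722.30.
#4 ($575): deductible already satisfied, so patient's share is 30% × $575 = $172.50. Patient pays $172.50; OOP now $5,894.80.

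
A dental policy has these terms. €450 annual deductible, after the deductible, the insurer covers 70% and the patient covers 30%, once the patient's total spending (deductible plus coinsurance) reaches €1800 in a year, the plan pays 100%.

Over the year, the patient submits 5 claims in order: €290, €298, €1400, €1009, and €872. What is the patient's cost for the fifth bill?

Claim 1 — €290: entire amount goes to the deductible. Patient pays €290; OOP now €290.
Claim 2 — €298: €160 finishes the deductible; €138 goes to coinsurance; patient's 30% is €41.40. Patient pays €201.40; OOP now €491.40.
Claim 3 — €1400: 30% coinsurance on €1400 = €420. Cost to patient: €420. OOP to date €911.40.
Claim 4 — €1009: deductible met; 30% of €1009 = €302.70. Patient owes €302.70 (running OOP €1214.10).
Claim 5 — €872: deductible met; 30% of €872 = €261.60. Patient owes €261.60 (running OOP €1475.70).

€261.60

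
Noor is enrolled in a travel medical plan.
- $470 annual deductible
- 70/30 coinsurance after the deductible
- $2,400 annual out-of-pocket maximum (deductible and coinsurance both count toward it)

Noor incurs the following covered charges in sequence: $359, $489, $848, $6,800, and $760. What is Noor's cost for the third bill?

Bill 1, $359: fully absorbed by the deductible. Traveler pays $359; OOP now $359.
Bill 2, $489: $111 to deductible, leaving $378; 30% of $378 = $113.40. Traveler owes $224.40 (running OOP $583.40).
Bill 3, $848: 30% coinsurance on $848 = $254.40. Traveler pays $254.40; OOP now $837.80.

$254.40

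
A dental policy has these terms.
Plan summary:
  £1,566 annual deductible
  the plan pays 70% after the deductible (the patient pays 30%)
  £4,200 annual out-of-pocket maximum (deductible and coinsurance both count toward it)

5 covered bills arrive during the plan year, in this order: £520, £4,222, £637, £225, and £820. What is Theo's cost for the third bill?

£191.10

Claim 1 (£520): entire amount goes to the deductible. Patient pays £520; OOP now £520.
Claim 2 (£4,222): £1,046 finishes the deductible; £3,176 goes to coinsurance; coinsurance £3,176 × 30% = £952.80. Patient pays £1,998.80; OOP now £2,518.80.
Claim 3 (£637): deductible already satisfied, so patient's share is 30% × £637 = £191.10. Patient pays £191.10; OOP now £2,709.90.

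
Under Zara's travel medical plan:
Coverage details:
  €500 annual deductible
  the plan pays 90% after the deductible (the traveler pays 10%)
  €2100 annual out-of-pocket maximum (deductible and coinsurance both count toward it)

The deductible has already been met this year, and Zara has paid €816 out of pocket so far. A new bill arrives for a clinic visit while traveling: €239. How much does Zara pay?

With the deductible met, the entire €239 is subject to coinsurance.
10% of €239 = €23.90 falls to the traveler.
Total out-of-pocket so far would be €816 + €23.90 = €839.90, below the €2100 cap — no reduction.

€23.90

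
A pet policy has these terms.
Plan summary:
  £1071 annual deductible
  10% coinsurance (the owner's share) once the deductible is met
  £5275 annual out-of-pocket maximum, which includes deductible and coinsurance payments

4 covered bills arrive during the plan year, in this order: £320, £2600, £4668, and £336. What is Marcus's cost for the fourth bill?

£33.60

Claim 1 (£320): fully absorbed by the deductible. Cost to owner: £320. OOP to date £320.
Claim 2 (£2600): deductible takes £751, £1849 remains; coinsurance £1849 × 10% = £184.90. Owner owes £935.90 (running OOP £1255.90).
Claim 3 (£4668): deductible met; 10% of £4668 = £466.80. Owner pays £466.80; OOP now £1722.70.
Claim 4 (£336): 10% coinsurance on £336 = £33.60. Owner owes £33.60 (running OOP £1756.30).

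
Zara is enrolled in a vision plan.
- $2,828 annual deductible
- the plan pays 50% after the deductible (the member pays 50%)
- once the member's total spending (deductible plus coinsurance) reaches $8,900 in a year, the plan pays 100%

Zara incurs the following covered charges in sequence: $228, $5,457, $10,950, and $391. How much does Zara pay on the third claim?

Bill 1, $228: all of it applies to the deductible. Cost to member: $228. OOP to date $228.
Bill 2, $5,457: $2,600 finishes the deductible; $2,857 goes to coinsurance; member's 50% is $1,428.50. Member pays $4,028.50; OOP now $4,256.50.
Bill 3, $10,950: 50% coinsurance on $10,950 = $5,475. Adding that to $4,256.50 gives $9,731.50, past the $8,900 cap; member pays only $8,900 − $4,256.50 = $4,643.50.

$4,643.50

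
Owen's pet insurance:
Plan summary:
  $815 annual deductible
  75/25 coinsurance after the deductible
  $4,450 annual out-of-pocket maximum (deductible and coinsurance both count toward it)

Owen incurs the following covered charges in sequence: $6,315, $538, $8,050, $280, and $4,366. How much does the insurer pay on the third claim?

$6,037.50

Claim 1 ($6,315): $815 to deductible, leaving $5,500; coinsurance $5,500 × 25% = $1,375. Cost to owner: $2,190. OOP to date $2,190. Plan pays $6,315 − $2,190 = $4,125.
Claim 2 ($538): deductible already satisfied, so owner's share is 25% × $538 = $134.50. Cost to owner: $134.50. OOP to date $2,324.50. Insurer: $538 − $134.50 = $403.50.
Claim 3 ($8,050): deductible met; 25% of $8,050 = $2,012.50. Owner owes $2,012.50 (running OOP $4,337). Insurer: $8,050 − $2,012.50 = $6,037.50.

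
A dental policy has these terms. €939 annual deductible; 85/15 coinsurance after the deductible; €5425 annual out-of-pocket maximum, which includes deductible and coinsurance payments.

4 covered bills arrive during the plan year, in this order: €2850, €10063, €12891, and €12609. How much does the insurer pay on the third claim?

Claim 1 — €2850: deductible takes €939, €1911 remains; 15% of €1911 = €286.65. Patient pays €1225.65; OOP now €1225.65. Insurer: €2850 − €1225.65 = €1624.35.
Claim 2 — €10063: 15% coinsurance on €10063 = €1509.45. Patient owes €1509.45 (running OOP €2735.10). Insurer: €10063 − €1509.45 = €8553.55.
Claim 3 — €12891: deductible already satisfied, so patient's share is 15% × €12891 = €1933.65. Cost to patient: €1933.65. OOP to date €4668.75. Insurer: €12891 − €1933.65 = €10957.35.

€10957.35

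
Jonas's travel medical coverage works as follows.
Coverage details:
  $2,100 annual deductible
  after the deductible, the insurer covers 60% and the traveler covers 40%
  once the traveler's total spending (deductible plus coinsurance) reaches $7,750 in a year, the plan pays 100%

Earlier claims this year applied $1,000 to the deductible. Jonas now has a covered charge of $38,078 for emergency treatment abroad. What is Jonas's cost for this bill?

$6,750

Deductible still to meet: $2,100 − $1,000 = $1,100.
After the $1,100 deductible portion, $38,078 − $1,100 = $36,978 is subject to coinsurance.
40% of $36,978 = $14,791.20 falls to the traveler.
That puts the traveler's cost at $1,100 + $14,791.20 = $15,891.20 before any cap.
Year-to-date out-of-pocket would reach $1,000 + $15,891.20 = $16,891.20, above the $7,750 maximum, so the traveler pays only $7,750 − $1,000 = $6,750.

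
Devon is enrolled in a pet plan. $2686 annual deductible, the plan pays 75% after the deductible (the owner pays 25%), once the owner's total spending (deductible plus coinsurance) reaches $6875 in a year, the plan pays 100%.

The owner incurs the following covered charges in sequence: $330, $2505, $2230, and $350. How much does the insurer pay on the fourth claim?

$262.50

Claim 1 — $330: entire amount goes to the deductible. Cost to owner: $330. OOP to date $330. Insurer: $330 − $330 = $0.
Claim 2 — $2505: $2356 to deductible, leaving $149; owner's 25% is $37.25. Cost to owner: $2393.25. OOP to date $2723.25. Insurer: $2505 − $2393.25 = $111.75.
Claim 3 — $2230: 25% coinsurance on $2230 = $557.50. Owner pays $557.50; OOP now $3280.75. Plan pays $2230 − $557.50 = $1672.50.
Claim 4 — $350: deductible already satisfied, so owner's share is 25% × $350 = $87.50. Owner pays $87.50; OOP now $3368.25. Insurer: $350 − $87.50 = $262.50.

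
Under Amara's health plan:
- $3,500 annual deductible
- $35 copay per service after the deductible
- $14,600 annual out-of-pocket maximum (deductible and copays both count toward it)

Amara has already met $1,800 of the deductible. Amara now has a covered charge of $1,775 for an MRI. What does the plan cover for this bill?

Remaining deductible: $3,500 − $1,800 = $1,700.
That leaves $1,775 − $1,700 = $75 for the copay.
Copay on this service: $35.
That puts the patient's cost at $1,700 + $35 = $1,735 before any cap.
Total out-of-pocket so far would be $1,800 + $1,735 = $3,535, below the $14,600 cap — no reduction.
The plan picks up $1,775 − $1,735 = $40.

$40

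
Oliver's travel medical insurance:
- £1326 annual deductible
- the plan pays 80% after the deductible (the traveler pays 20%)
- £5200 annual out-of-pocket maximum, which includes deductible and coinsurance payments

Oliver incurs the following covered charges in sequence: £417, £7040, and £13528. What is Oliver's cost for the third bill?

£2647.80

Claim 1 (£417): entire amount goes to the deductible. Cost to traveler: £417. OOP to date £417.
Claim 2 (£7040): £909 to deductible, leaving £6131; 20% of £6131 = £1226.20. Cost to traveler: £2135.20. OOP to date £2552.20.
Claim 3 (£13528): 20% coinsurance on £13528 = £2705.60. OOP would hit £5257.80 > £5200, so the cap limits the traveler to £5200 − £2552.20 = £2647.80.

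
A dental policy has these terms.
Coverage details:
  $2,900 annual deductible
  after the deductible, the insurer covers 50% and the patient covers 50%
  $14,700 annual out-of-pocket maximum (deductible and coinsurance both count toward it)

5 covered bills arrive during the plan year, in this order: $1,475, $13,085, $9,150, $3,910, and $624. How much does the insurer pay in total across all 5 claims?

$13,544

Claim 1 ($1,475): all of it applies to the deductible. Cost to patient: $1,475. OOP to date $1,475. Plan pays $1,475 − $1,475 = $0.
Claim 2 ($13,085): deductible takes $1,425, $11,660 remains; coinsurance $11,660 × 50% = $5,830. Patient pays $7,255; OOP now $8,730. Plan pays $13,085 − $7,255 = $5,830.
Claim 3 ($9,150): 50% coinsurance on $9,150 = $4,575. Patient pays $4,575; OOP now $13,305. Insurer: $9,150 − $4,575 = $4,575.
Claim 4 ($3,910): 50% coinsurance on $3,910 = $1,955. OOP would hit $15,260 > $14,700, so the cap limits the patient to $14,700 − $13,305 = $1,395. Plan pays $3,910 − $1,395 = $2,515.
Claim 5 ($624): deductible already satisfied, so patient's share is 50% × $624 = $312. That would push OOP to $15,012, over the $14,700 cap, so patient pays $14,700 − $14,700 = $0. Plan pays $624 − $0 = $624.
Insurer total: $0 + $5,830 + $4,575 + $2,515 + $624 = $13,544.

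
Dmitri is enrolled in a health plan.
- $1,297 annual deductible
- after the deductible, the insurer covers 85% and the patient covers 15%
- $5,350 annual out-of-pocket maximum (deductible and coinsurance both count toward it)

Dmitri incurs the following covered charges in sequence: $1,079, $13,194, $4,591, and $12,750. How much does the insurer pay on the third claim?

$3,902.35

Claim 1 — $1,079: entire amount goes to the deductible. Cost to patient: $1,079. OOP to date $1,079. Plan pays $1,079 − $1,079 = $0.
Claim 2 — $13,194: deductible takes $218, $12,976 remains; patient's 15% is $1,946.40. Cost to patient: $2,164.40. OOP to date $3,243.40. Insurer: $13,194 − $2,164.40 = $11,029.60.
Claim 3 — $4,591: deductible already satisfied, so patient's share is 15% × $4,591 = $688.65. Patient pays $688.65; OOP now $3,932.05. Plan pays $4,591 − $688.65 = $3,902.35.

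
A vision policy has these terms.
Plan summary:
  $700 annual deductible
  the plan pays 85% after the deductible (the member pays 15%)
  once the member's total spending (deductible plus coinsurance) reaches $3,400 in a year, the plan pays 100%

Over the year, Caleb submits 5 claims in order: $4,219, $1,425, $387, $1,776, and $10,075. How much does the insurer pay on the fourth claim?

Claim 1 ($4,219): $700 to deductible, leaving $3,519; 15% of $3,519 = $527.85. Member pays $1,227.85; OOP now $1,227.85. Insurer: $4,219 − $1,227.85 = $2,991.15.
Claim 2 ($1,425): deductible met; 15% of $1,425 = $213.75. Cost to member: $213.75. OOP to date $1,441.60. Insurer: $1,425 − $213.75 = $1,211.25.
Claim 3 ($387): 15% coinsurance on $387 = $58.05. Cost to member: $58.05. OOP to date $1,499.65. Insurer: $387 − $58.05 = $328.95.
Claim 4 ($1,776): deductible met; 15% of $1,776 = $266.40. Member pays $266.40; OOP now $1,766.05. Plan pays $1,776 − $266.40 = $1,509.60.

$1,509.60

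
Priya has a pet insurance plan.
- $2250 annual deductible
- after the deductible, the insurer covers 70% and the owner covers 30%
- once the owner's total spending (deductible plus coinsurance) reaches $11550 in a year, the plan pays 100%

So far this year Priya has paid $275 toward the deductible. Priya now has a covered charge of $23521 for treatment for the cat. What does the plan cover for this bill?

Deductible still to meet: $2250 − $275 = $1975.
That leaves $23521 − $1975 = $21546 for coinsurance.
Coinsurance: $21546 × 30% = $6463.80.
Owner responsibility before any cap: $1975 + $6463.80 = $8438.80.
Cumulative spending $275 + $8438.80 = $8713.80 stays under the $11550 maximum.
The plan picks up $23521 − $8438.80 = $15082.20.

$15082.20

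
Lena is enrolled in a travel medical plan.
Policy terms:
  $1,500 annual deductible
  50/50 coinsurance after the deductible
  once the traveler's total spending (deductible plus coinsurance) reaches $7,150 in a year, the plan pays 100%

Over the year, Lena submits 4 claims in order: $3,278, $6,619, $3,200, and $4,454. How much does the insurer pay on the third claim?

Claim 1 — $3,278: deductible takes $1,500, $1,778 remains; traveler's 50% is $889. Traveler pays $2,389; OOP now $2,389. Plan pays $3,278 − $2,389 = $889.
Claim 2 — $6,619: deductible met; 50% of $6,619 = $3,309.50. Cost to traveler: $3,309.50. OOP to date $5,698.50. Insurer: $6,619 − $3,309.50 = $3,309.50.
Claim 3 — $3,200: deductible met; 50% of $3,200 = $1,600. Adding that to $5,698.50 gives $7,298.50, past the $7,150 cap; traveler pays only $7,150 − $5,698.50 = $1,451.50. Insurer: $3,200 − $1,451.50 = $1,748.50.

$1,748.50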